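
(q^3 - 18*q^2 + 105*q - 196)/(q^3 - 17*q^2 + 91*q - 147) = (q - 4)/(q - 3)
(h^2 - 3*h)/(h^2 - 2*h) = (h - 3)/(h - 2)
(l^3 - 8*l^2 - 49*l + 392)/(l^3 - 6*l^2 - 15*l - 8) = (l^2 - 49)/(l^2 + 2*l + 1)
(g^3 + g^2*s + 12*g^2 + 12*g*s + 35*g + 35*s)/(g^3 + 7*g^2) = 1 + s/g + 5/g + 5*s/g^2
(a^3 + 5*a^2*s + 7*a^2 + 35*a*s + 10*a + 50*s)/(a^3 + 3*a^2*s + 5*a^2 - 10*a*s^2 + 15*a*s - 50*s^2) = (-a - 2)/(-a + 2*s)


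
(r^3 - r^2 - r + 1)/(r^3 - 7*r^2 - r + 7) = (r - 1)/(r - 7)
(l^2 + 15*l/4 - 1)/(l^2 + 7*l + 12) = (l - 1/4)/(l + 3)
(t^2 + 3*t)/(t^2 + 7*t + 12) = t/(t + 4)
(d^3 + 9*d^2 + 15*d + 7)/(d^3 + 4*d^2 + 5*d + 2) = (d + 7)/(d + 2)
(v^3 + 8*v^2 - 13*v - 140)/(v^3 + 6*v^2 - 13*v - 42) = (v^2 + v - 20)/(v^2 - v - 6)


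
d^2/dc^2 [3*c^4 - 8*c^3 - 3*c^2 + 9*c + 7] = 36*c^2 - 48*c - 6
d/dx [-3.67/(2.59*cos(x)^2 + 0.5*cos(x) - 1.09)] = -(19.0106*cos(x) + 1.835)*sin(x)/(2.59*cos(x)^2 + 0.5*cos(x) - 1.09)^2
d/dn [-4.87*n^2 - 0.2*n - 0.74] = -9.74*n - 0.2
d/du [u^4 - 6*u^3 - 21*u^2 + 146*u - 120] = 4*u^3 - 18*u^2 - 42*u + 146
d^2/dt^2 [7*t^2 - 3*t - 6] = 14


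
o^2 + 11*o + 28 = (o + 4)*(o + 7)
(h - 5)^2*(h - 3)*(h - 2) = h^4 - 15*h^3 + 81*h^2 - 185*h + 150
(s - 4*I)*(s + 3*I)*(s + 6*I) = s^3 + 5*I*s^2 + 18*s + 72*I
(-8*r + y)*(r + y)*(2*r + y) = -16*r^3 - 22*r^2*y - 5*r*y^2 + y^3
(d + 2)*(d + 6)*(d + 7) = d^3 + 15*d^2 + 68*d + 84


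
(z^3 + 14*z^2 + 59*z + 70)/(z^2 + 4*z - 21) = (z^2 + 7*z + 10)/(z - 3)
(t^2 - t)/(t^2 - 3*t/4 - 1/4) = 4*t/(4*t + 1)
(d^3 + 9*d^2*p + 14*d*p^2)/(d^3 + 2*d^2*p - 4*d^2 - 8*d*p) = (d + 7*p)/(d - 4)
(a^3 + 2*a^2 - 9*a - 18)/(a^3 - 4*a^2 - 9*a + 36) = (a + 2)/(a - 4)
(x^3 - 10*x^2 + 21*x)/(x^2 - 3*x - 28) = x*(x - 3)/(x + 4)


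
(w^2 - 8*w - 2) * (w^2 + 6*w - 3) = w^4 - 2*w^3 - 53*w^2 + 12*w + 6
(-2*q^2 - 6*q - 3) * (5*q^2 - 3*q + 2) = -10*q^4 - 24*q^3 - q^2 - 3*q - 6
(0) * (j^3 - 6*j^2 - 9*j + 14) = 0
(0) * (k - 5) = 0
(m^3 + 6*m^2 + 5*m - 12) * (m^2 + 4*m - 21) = m^5 + 10*m^4 + 8*m^3 - 118*m^2 - 153*m + 252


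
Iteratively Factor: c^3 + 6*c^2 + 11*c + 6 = (c + 3)*(c^2 + 3*c + 2) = (c + 1)*(c + 3)*(c + 2)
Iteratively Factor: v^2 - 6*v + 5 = (v - 1)*(v - 5)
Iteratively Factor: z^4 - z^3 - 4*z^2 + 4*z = (z - 2)*(z^3 + z^2 - 2*z) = (z - 2)*(z + 2)*(z^2 - z) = z*(z - 2)*(z + 2)*(z - 1)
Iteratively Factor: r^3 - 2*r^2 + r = (r - 1)*(r^2 - r) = (r - 1)^2*(r)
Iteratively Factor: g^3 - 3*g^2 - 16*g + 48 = (g + 4)*(g^2 - 7*g + 12) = (g - 4)*(g + 4)*(g - 3)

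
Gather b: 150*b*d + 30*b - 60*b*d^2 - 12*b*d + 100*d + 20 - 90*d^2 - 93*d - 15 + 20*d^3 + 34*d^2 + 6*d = b*(-60*d^2 + 138*d + 30) + 20*d^3 - 56*d^2 + 13*d + 5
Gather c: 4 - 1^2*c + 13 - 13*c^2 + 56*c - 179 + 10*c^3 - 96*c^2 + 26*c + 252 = 10*c^3 - 109*c^2 + 81*c + 90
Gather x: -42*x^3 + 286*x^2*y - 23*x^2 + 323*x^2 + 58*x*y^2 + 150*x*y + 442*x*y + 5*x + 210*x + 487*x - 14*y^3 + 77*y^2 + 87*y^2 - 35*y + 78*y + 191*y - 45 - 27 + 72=-42*x^3 + x^2*(286*y + 300) + x*(58*y^2 + 592*y + 702) - 14*y^3 + 164*y^2 + 234*y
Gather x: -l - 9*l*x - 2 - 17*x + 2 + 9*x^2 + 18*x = -l + 9*x^2 + x*(1 - 9*l)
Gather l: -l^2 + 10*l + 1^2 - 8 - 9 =-l^2 + 10*l - 16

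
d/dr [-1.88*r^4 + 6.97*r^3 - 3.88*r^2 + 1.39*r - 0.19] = -7.52*r^3 + 20.91*r^2 - 7.76*r + 1.39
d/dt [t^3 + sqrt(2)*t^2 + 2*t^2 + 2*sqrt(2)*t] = 3*t^2 + 2*sqrt(2)*t + 4*t + 2*sqrt(2)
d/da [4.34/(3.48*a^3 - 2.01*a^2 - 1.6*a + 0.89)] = (-45.3096*a^2 + 17.4468*a + 6.944)/(3.48*a^3 - 2.01*a^2 - 1.6*a + 0.89)^2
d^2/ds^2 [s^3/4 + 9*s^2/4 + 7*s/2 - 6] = 3*s/2 + 9/2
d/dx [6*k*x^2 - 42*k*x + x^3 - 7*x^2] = 12*k*x - 42*k + 3*x^2 - 14*x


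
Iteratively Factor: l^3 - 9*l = (l + 3)*(l^2 - 3*l) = l*(l + 3)*(l - 3)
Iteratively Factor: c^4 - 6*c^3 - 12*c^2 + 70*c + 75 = (c + 3)*(c^3 - 9*c^2 + 15*c + 25) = (c + 1)*(c + 3)*(c^2 - 10*c + 25) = (c - 5)*(c + 1)*(c + 3)*(c - 5)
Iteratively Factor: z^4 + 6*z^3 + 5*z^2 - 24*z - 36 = (z - 2)*(z^3 + 8*z^2 + 21*z + 18) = (z - 2)*(z + 2)*(z^2 + 6*z + 9) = (z - 2)*(z + 2)*(z + 3)*(z + 3)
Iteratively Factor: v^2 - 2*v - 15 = (v + 3)*(v - 5)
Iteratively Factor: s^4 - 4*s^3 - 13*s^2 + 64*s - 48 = (s + 4)*(s^3 - 8*s^2 + 19*s - 12) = (s - 1)*(s + 4)*(s^2 - 7*s + 12) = (s - 4)*(s - 1)*(s + 4)*(s - 3)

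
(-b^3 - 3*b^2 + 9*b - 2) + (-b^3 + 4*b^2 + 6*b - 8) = -2*b^3 + b^2 + 15*b - 10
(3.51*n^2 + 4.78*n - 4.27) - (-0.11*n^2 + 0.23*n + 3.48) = 3.62*n^2 + 4.55*n - 7.75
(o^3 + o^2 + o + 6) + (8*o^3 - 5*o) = 9*o^3 + o^2 - 4*o + 6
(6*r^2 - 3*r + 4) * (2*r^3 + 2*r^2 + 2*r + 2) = 12*r^5 + 6*r^4 + 14*r^3 + 14*r^2 + 2*r + 8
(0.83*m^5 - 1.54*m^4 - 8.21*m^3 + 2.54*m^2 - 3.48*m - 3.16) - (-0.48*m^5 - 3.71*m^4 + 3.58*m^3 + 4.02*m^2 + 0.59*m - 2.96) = 1.31*m^5 + 2.17*m^4 - 11.79*m^3 - 1.48*m^2 - 4.07*m - 0.2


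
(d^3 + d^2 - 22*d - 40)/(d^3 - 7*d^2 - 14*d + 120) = (d + 2)/(d - 6)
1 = 1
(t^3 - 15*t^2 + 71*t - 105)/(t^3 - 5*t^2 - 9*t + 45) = (t - 7)/(t + 3)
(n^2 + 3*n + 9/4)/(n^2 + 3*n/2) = (n + 3/2)/n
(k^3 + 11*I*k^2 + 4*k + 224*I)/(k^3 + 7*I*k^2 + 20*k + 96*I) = (k + 7*I)/(k + 3*I)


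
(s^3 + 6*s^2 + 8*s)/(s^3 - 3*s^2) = (s^2 + 6*s + 8)/(s*(s - 3))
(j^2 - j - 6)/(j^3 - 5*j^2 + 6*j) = (j + 2)/(j*(j - 2))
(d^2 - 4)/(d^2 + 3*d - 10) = (d + 2)/(d + 5)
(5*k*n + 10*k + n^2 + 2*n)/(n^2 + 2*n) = (5*k + n)/n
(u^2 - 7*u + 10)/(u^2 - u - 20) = (u - 2)/(u + 4)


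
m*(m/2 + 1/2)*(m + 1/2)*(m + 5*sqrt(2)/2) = m^4/2 + 3*m^3/4 + 5*sqrt(2)*m^3/4 + m^2/4 + 15*sqrt(2)*m^2/8 + 5*sqrt(2)*m/8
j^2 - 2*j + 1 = (j - 1)^2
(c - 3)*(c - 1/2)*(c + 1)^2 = c^4 - 3*c^3/2 - 9*c^2/2 - c/2 + 3/2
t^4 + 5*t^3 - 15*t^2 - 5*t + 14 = (t - 2)*(t - 1)*(t + 1)*(t + 7)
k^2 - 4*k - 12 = (k - 6)*(k + 2)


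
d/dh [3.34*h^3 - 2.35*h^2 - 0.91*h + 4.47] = 10.02*h^2 - 4.7*h - 0.91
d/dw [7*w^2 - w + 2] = 14*w - 1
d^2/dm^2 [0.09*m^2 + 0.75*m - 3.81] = 0.180000000000000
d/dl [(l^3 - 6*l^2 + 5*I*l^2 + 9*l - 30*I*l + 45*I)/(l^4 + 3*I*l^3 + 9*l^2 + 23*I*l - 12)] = (-l^5 + l^4*(12 - 9*I) + l^3*(-12 + 96*I) + l^2*(-84 - 176*I) + l*(-3 + 216*I) + 360 - 927*I)/(l^7 + 5*I*l^6 + 14*l^5 + 86*I*l^4 + 5*l^3 + 337*I*l^2 - 408*l - 144*I)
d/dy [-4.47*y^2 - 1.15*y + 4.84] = -8.94*y - 1.15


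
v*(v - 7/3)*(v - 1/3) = v^3 - 8*v^2/3 + 7*v/9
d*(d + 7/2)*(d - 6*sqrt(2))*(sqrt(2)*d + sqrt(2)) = sqrt(2)*d^4 - 12*d^3 + 9*sqrt(2)*d^3/2 - 54*d^2 + 7*sqrt(2)*d^2/2 - 42*d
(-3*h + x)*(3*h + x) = -9*h^2 + x^2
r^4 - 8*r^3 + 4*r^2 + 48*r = r*(r - 6)*(r - 4)*(r + 2)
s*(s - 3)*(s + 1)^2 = s^4 - s^3 - 5*s^2 - 3*s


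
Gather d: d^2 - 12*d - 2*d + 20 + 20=d^2 - 14*d + 40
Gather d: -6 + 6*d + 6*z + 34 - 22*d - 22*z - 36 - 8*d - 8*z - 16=-24*d - 24*z - 24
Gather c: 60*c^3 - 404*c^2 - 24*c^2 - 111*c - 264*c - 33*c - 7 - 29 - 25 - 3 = 60*c^3 - 428*c^2 - 408*c - 64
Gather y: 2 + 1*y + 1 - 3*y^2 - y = 3 - 3*y^2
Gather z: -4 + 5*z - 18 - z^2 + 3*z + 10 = -z^2 + 8*z - 12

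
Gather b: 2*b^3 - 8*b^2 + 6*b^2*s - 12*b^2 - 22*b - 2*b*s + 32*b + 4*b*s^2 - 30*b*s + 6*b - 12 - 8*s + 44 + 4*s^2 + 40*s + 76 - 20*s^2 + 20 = 2*b^3 + b^2*(6*s - 20) + b*(4*s^2 - 32*s + 16) - 16*s^2 + 32*s + 128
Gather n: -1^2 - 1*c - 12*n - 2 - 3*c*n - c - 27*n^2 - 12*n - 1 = -2*c - 27*n^2 + n*(-3*c - 24) - 4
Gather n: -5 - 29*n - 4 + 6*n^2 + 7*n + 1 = 6*n^2 - 22*n - 8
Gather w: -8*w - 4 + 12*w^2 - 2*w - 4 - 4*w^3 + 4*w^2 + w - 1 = -4*w^3 + 16*w^2 - 9*w - 9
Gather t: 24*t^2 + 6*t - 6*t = 24*t^2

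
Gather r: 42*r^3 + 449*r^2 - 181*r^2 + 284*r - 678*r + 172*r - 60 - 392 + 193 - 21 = 42*r^3 + 268*r^2 - 222*r - 280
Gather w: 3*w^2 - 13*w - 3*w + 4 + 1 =3*w^2 - 16*w + 5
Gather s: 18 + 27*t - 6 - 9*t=18*t + 12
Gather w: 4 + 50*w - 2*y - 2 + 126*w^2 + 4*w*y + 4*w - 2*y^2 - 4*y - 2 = 126*w^2 + w*(4*y + 54) - 2*y^2 - 6*y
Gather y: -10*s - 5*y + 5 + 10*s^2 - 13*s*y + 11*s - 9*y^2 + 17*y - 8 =10*s^2 + s - 9*y^2 + y*(12 - 13*s) - 3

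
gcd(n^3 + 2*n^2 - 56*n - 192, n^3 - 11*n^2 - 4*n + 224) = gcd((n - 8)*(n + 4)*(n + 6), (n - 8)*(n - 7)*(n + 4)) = n^2 - 4*n - 32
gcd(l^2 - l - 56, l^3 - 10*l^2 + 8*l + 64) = l - 8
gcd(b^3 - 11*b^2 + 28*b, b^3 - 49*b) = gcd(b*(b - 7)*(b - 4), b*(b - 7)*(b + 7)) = b^2 - 7*b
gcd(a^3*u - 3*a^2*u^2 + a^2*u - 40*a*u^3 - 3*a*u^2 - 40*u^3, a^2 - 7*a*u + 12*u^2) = 1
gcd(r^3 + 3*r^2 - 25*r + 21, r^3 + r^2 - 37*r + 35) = r^2 + 6*r - 7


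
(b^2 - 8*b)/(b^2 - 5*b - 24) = b/(b + 3)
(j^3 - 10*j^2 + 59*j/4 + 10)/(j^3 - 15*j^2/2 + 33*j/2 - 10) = (j^2 - 15*j/2 - 4)/(j^2 - 5*j + 4)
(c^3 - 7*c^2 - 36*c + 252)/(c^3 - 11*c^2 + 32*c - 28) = (c^2 - 36)/(c^2 - 4*c + 4)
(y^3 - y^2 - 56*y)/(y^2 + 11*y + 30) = y*(y^2 - y - 56)/(y^2 + 11*y + 30)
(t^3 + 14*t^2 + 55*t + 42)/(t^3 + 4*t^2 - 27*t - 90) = (t^2 + 8*t + 7)/(t^2 - 2*t - 15)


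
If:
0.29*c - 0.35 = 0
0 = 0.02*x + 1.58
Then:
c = 1.21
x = -79.00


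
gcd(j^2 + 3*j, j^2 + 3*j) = j^2 + 3*j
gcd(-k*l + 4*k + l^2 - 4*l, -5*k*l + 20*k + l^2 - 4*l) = l - 4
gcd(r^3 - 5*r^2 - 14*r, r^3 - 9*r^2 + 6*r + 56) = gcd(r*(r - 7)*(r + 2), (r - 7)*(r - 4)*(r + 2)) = r^2 - 5*r - 14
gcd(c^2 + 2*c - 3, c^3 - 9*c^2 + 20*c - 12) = c - 1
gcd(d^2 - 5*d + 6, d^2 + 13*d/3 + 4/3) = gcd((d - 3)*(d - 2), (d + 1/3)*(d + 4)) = 1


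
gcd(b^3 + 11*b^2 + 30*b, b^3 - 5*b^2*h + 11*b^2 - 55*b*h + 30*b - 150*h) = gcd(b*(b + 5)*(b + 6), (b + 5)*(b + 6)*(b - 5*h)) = b^2 + 11*b + 30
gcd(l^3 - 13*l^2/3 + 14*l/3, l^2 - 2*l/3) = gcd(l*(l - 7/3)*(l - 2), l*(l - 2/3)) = l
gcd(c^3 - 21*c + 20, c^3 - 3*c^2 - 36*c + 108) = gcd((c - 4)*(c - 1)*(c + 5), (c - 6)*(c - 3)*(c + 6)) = 1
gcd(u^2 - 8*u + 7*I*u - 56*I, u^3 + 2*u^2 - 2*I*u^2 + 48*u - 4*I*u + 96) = 1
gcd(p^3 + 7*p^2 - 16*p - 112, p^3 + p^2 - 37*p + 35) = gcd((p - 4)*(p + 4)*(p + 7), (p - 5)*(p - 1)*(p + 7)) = p + 7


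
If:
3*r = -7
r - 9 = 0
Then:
No Solution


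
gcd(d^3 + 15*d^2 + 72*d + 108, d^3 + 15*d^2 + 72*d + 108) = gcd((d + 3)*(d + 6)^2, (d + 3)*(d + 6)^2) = d^3 + 15*d^2 + 72*d + 108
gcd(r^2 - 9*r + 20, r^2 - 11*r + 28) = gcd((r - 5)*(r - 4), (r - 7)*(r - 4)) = r - 4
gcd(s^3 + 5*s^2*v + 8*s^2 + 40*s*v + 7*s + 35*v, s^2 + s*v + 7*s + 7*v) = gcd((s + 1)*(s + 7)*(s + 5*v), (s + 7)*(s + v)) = s + 7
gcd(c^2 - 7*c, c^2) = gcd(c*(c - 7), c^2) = c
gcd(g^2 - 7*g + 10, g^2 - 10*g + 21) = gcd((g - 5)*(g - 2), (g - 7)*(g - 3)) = 1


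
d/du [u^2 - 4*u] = 2*u - 4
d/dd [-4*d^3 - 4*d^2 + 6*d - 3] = -12*d^2 - 8*d + 6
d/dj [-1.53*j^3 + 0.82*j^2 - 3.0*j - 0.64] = -4.59*j^2 + 1.64*j - 3.0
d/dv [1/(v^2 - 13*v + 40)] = (13 - 2*v)/(v^2 - 13*v + 40)^2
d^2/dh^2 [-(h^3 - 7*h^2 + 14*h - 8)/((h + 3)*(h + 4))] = 40*(-5*h^3 - 24*h^2 + 12*h + 124)/(h^6 + 21*h^5 + 183*h^4 + 847*h^3 + 2196*h^2 + 3024*h + 1728)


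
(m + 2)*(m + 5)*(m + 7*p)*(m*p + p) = m^4*p + 7*m^3*p^2 + 8*m^3*p + 56*m^2*p^2 + 17*m^2*p + 119*m*p^2 + 10*m*p + 70*p^2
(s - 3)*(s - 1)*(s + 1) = s^3 - 3*s^2 - s + 3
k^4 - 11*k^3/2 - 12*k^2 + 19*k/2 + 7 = (k - 7)*(k - 1)*(k + 1/2)*(k + 2)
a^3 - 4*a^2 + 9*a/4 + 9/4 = (a - 3)*(a - 3/2)*(a + 1/2)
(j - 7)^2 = j^2 - 14*j + 49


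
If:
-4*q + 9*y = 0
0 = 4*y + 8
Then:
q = -9/2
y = -2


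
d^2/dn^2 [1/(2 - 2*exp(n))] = (exp(n) + 1)*exp(n)/(2*(1 - exp(n))^3)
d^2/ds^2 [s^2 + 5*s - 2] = 2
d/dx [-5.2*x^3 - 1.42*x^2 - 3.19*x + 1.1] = -15.6*x^2 - 2.84*x - 3.19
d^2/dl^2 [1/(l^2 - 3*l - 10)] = 2*(l^2 - 3*l - (2*l - 3)^2 - 10)/(-l^2 + 3*l + 10)^3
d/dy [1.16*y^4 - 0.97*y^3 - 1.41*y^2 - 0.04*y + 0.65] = 4.64*y^3 - 2.91*y^2 - 2.82*y - 0.04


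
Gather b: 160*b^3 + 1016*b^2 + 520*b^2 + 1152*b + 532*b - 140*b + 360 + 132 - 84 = 160*b^3 + 1536*b^2 + 1544*b + 408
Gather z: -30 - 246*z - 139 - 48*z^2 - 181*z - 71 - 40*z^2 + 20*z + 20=-88*z^2 - 407*z - 220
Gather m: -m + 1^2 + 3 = 4 - m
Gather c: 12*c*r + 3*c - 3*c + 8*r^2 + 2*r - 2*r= 12*c*r + 8*r^2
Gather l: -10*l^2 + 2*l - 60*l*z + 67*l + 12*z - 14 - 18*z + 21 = -10*l^2 + l*(69 - 60*z) - 6*z + 7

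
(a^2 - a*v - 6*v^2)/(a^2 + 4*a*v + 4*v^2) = (a - 3*v)/(a + 2*v)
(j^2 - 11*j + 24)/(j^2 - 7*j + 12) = (j - 8)/(j - 4)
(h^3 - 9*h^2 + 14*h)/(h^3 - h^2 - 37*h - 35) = h*(h - 2)/(h^2 + 6*h + 5)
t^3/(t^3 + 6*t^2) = t/(t + 6)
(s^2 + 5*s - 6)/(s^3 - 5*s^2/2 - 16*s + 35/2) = 2*(s + 6)/(2*s^2 - 3*s - 35)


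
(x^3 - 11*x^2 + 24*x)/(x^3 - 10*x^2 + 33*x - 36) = x*(x - 8)/(x^2 - 7*x + 12)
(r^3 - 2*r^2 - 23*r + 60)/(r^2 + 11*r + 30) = (r^2 - 7*r + 12)/(r + 6)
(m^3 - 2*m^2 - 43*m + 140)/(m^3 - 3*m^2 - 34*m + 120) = (m + 7)/(m + 6)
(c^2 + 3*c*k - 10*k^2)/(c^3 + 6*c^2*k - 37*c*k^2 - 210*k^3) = (c - 2*k)/(c^2 + c*k - 42*k^2)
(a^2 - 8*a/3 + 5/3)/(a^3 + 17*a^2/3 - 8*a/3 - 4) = (3*a - 5)/(3*a^2 + 20*a + 12)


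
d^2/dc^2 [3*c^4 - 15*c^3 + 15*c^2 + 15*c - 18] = 36*c^2 - 90*c + 30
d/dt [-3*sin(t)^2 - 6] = -3*sin(2*t)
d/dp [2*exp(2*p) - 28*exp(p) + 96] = 4*(exp(p) - 7)*exp(p)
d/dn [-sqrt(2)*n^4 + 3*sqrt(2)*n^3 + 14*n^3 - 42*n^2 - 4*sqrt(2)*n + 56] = -4*sqrt(2)*n^3 + 9*sqrt(2)*n^2 + 42*n^2 - 84*n - 4*sqrt(2)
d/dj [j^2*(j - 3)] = 3*j*(j - 2)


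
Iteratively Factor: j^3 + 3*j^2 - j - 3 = (j + 1)*(j^2 + 2*j - 3) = (j + 1)*(j + 3)*(j - 1)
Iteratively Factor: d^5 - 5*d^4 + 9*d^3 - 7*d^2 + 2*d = (d - 1)*(d^4 - 4*d^3 + 5*d^2 - 2*d) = (d - 2)*(d - 1)*(d^3 - 2*d^2 + d) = d*(d - 2)*(d - 1)*(d^2 - 2*d + 1) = d*(d - 2)*(d - 1)^2*(d - 1)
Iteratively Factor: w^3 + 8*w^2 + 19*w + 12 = (w + 4)*(w^2 + 4*w + 3) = (w + 1)*(w + 4)*(w + 3)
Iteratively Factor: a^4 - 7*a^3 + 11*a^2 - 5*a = (a - 1)*(a^3 - 6*a^2 + 5*a) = a*(a - 1)*(a^2 - 6*a + 5) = a*(a - 1)^2*(a - 5)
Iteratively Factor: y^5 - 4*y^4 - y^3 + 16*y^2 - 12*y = (y - 1)*(y^4 - 3*y^3 - 4*y^2 + 12*y) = (y - 3)*(y - 1)*(y^3 - 4*y) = (y - 3)*(y - 1)*(y + 2)*(y^2 - 2*y) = (y - 3)*(y - 2)*(y - 1)*(y + 2)*(y)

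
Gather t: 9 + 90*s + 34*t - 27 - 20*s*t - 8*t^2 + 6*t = 90*s - 8*t^2 + t*(40 - 20*s) - 18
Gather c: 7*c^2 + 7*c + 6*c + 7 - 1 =7*c^2 + 13*c + 6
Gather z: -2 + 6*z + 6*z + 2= 12*z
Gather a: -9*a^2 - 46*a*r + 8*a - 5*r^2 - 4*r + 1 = -9*a^2 + a*(8 - 46*r) - 5*r^2 - 4*r + 1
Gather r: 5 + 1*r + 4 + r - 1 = 2*r + 8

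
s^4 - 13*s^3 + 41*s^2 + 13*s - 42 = (s - 7)*(s - 6)*(s - 1)*(s + 1)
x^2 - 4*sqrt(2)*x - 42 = (x - 7*sqrt(2))*(x + 3*sqrt(2))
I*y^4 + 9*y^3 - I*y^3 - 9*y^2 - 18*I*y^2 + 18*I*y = y*(y - 6*I)*(y - 3*I)*(I*y - I)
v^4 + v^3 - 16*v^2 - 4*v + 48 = (v - 3)*(v - 2)*(v + 2)*(v + 4)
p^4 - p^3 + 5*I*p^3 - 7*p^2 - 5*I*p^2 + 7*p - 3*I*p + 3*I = (p - 1)*(p + I)^2*(p + 3*I)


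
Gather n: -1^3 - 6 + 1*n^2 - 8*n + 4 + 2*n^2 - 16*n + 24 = 3*n^2 - 24*n + 21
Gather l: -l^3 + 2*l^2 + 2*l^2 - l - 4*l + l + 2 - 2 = -l^3 + 4*l^2 - 4*l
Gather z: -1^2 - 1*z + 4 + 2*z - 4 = z - 1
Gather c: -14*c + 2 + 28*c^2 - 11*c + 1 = 28*c^2 - 25*c + 3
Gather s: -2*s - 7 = -2*s - 7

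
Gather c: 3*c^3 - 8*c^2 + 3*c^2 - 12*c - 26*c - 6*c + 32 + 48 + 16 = 3*c^3 - 5*c^2 - 44*c + 96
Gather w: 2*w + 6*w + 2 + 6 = 8*w + 8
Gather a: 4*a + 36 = 4*a + 36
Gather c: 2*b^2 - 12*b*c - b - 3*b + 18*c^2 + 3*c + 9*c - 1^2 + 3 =2*b^2 - 4*b + 18*c^2 + c*(12 - 12*b) + 2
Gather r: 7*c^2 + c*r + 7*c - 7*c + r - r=7*c^2 + c*r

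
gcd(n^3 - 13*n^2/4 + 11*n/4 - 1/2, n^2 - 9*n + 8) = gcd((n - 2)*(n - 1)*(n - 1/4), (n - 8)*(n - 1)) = n - 1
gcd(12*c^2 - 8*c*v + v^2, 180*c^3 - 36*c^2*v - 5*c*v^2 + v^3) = -6*c + v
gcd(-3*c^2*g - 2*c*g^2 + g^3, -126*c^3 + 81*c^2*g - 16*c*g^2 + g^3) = 3*c - g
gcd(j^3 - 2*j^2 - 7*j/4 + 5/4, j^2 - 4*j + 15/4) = j - 5/2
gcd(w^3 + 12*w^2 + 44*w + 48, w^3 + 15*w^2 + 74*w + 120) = w^2 + 10*w + 24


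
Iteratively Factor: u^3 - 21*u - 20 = (u + 1)*(u^2 - u - 20) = (u - 5)*(u + 1)*(u + 4)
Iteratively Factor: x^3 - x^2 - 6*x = (x + 2)*(x^2 - 3*x) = (x - 3)*(x + 2)*(x)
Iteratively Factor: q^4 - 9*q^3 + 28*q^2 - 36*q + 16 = (q - 2)*(q^3 - 7*q^2 + 14*q - 8) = (q - 4)*(q - 2)*(q^2 - 3*q + 2) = (q - 4)*(q - 2)*(q - 1)*(q - 2)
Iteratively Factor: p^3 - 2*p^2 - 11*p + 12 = (p - 4)*(p^2 + 2*p - 3) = (p - 4)*(p - 1)*(p + 3)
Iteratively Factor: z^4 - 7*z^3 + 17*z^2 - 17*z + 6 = (z - 3)*(z^3 - 4*z^2 + 5*z - 2) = (z - 3)*(z - 1)*(z^2 - 3*z + 2) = (z - 3)*(z - 2)*(z - 1)*(z - 1)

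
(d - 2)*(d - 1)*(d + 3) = d^3 - 7*d + 6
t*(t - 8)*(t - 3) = t^3 - 11*t^2 + 24*t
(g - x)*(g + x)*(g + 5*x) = g^3 + 5*g^2*x - g*x^2 - 5*x^3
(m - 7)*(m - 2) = m^2 - 9*m + 14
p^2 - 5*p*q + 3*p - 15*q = (p + 3)*(p - 5*q)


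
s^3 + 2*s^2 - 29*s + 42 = (s - 3)*(s - 2)*(s + 7)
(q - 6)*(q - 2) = q^2 - 8*q + 12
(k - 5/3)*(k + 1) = k^2 - 2*k/3 - 5/3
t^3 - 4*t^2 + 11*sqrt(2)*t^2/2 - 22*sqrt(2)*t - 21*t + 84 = (t - 4)*(t - 3*sqrt(2)/2)*(t + 7*sqrt(2))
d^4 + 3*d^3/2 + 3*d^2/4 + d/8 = d*(d + 1/2)^3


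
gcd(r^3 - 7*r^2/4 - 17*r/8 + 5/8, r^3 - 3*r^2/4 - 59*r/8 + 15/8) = r - 1/4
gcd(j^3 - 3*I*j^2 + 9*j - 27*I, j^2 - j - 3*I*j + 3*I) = j - 3*I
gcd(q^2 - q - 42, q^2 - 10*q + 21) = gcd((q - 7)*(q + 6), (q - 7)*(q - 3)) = q - 7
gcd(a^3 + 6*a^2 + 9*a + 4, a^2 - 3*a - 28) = a + 4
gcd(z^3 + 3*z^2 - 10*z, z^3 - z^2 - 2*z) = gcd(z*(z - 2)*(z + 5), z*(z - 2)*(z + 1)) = z^2 - 2*z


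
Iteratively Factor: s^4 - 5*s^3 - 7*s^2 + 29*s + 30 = (s - 5)*(s^3 - 7*s - 6) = (s - 5)*(s + 2)*(s^2 - 2*s - 3) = (s - 5)*(s - 3)*(s + 2)*(s + 1)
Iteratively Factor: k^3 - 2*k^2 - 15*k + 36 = (k - 3)*(k^2 + k - 12) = (k - 3)*(k + 4)*(k - 3)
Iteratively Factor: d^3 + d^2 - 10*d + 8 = (d - 2)*(d^2 + 3*d - 4) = (d - 2)*(d + 4)*(d - 1)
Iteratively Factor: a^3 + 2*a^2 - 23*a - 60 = (a + 3)*(a^2 - a - 20) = (a - 5)*(a + 3)*(a + 4)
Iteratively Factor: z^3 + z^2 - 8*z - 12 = (z + 2)*(z^2 - z - 6) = (z + 2)^2*(z - 3)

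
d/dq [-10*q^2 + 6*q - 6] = 6 - 20*q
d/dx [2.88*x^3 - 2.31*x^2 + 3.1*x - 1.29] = 8.64*x^2 - 4.62*x + 3.1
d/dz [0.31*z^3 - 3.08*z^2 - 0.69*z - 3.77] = 0.93*z^2 - 6.16*z - 0.69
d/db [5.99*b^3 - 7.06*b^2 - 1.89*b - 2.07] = 17.97*b^2 - 14.12*b - 1.89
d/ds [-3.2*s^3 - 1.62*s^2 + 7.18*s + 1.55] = -9.6*s^2 - 3.24*s + 7.18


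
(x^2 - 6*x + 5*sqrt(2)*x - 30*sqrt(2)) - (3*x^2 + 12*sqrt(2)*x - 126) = -2*x^2 - 7*sqrt(2)*x - 6*x - 30*sqrt(2) + 126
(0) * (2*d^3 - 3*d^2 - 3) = 0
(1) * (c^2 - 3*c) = c^2 - 3*c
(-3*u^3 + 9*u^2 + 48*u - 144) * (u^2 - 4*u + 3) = -3*u^5 + 21*u^4 + 3*u^3 - 309*u^2 + 720*u - 432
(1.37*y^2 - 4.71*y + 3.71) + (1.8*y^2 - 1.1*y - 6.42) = 3.17*y^2 - 5.81*y - 2.71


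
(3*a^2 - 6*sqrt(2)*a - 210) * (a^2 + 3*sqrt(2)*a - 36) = 3*a^4 + 3*sqrt(2)*a^3 - 354*a^2 - 414*sqrt(2)*a + 7560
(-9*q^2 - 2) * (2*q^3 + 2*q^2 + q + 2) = -18*q^5 - 18*q^4 - 13*q^3 - 22*q^2 - 2*q - 4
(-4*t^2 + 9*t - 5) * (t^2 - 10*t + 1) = -4*t^4 + 49*t^3 - 99*t^2 + 59*t - 5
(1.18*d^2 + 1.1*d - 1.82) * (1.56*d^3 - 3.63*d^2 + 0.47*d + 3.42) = 1.8408*d^5 - 2.5674*d^4 - 6.2776*d^3 + 11.1592*d^2 + 2.9066*d - 6.2244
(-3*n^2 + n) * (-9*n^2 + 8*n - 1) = 27*n^4 - 33*n^3 + 11*n^2 - n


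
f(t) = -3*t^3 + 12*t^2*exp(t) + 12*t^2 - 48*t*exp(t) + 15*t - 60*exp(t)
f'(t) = 12*t^2*exp(t) - 9*t^2 - 24*t*exp(t) + 24*t - 108*exp(t) + 15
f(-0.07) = -53.75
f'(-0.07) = -85.80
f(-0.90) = -4.47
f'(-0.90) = -45.07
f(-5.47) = 770.37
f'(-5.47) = -383.96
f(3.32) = -2336.69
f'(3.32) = -1537.21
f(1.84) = -628.55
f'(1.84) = -673.58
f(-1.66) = 31.92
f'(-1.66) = -56.31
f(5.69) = 16311.70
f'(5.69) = 42455.01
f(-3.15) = 174.60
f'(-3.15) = -146.19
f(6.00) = 33762.02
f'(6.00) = 72452.18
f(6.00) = 33762.02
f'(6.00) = 72452.18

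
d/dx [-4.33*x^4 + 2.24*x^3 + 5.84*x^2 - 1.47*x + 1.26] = -17.32*x^3 + 6.72*x^2 + 11.68*x - 1.47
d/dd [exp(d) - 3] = exp(d)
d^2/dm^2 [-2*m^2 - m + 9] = -4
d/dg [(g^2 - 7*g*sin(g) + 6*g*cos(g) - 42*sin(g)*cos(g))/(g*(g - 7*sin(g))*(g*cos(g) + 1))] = (g^3*sin(g) - g^2*cos(g) - 6*g*sin(g) - 12*g*cos(g)^2 - 6*cos(g))/(g^2*(g*cos(g) + 1)^2)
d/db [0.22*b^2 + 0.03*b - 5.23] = 0.44*b + 0.03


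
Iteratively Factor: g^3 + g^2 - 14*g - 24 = (g - 4)*(g^2 + 5*g + 6) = (g - 4)*(g + 2)*(g + 3)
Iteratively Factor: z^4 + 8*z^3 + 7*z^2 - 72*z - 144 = (z + 3)*(z^3 + 5*z^2 - 8*z - 48) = (z + 3)*(z + 4)*(z^2 + z - 12) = (z - 3)*(z + 3)*(z + 4)*(z + 4)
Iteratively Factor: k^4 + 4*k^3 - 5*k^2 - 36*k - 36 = (k + 2)*(k^3 + 2*k^2 - 9*k - 18) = (k - 3)*(k + 2)*(k^2 + 5*k + 6) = (k - 3)*(k + 2)^2*(k + 3)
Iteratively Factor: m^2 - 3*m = (m - 3)*(m)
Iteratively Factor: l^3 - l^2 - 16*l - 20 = (l + 2)*(l^2 - 3*l - 10) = (l + 2)^2*(l - 5)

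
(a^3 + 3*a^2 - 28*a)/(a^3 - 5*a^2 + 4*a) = (a + 7)/(a - 1)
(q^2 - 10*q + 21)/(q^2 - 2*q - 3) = (q - 7)/(q + 1)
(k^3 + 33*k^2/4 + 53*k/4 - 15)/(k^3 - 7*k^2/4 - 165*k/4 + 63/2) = (k^2 + 9*k + 20)/(k^2 - k - 42)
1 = 1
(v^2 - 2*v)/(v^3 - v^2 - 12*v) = (2 - v)/(-v^2 + v + 12)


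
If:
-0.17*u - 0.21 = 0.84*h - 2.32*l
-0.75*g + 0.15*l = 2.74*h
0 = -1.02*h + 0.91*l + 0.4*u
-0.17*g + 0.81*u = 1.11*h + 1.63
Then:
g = -9.10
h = 2.56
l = 1.28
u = 3.61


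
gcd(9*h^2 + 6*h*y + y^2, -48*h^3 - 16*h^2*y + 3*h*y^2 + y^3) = 3*h + y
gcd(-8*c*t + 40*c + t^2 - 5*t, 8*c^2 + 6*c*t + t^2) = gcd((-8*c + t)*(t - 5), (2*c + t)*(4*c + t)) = 1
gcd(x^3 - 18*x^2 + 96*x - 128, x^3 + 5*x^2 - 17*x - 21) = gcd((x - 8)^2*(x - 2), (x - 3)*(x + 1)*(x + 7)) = 1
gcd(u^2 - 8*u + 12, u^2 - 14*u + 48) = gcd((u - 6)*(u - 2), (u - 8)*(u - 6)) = u - 6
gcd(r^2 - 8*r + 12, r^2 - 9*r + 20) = 1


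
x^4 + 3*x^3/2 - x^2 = x^2*(x - 1/2)*(x + 2)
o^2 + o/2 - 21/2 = (o - 3)*(o + 7/2)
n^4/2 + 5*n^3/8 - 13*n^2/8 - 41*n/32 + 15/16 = (n/2 + 1)*(n - 3/2)*(n - 1/2)*(n + 5/4)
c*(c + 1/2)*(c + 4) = c^3 + 9*c^2/2 + 2*c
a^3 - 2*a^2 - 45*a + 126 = (a - 6)*(a - 3)*(a + 7)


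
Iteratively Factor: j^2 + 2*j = (j + 2)*(j)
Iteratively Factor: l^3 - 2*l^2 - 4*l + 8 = (l - 2)*(l^2 - 4) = (l - 2)^2*(l + 2)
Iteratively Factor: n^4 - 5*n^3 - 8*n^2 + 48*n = (n - 4)*(n^3 - n^2 - 12*n) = (n - 4)^2*(n^2 + 3*n) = n*(n - 4)^2*(n + 3)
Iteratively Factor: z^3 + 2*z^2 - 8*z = (z - 2)*(z^2 + 4*z) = (z - 2)*(z + 4)*(z)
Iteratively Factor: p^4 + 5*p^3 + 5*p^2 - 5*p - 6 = (p + 3)*(p^3 + 2*p^2 - p - 2) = (p - 1)*(p + 3)*(p^2 + 3*p + 2) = (p - 1)*(p + 1)*(p + 3)*(p + 2)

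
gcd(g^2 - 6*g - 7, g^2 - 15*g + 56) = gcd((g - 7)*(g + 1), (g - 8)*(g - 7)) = g - 7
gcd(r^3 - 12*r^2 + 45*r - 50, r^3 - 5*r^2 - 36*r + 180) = r - 5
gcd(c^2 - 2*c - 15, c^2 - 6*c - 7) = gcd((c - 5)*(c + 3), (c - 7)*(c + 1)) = 1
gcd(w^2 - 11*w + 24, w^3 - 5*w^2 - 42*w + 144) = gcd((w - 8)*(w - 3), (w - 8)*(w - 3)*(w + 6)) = w^2 - 11*w + 24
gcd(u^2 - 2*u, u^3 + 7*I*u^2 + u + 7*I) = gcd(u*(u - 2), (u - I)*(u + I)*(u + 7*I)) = 1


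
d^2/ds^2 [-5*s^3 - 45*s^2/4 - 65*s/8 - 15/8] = -30*s - 45/2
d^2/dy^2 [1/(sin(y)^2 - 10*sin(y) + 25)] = 2*(-5*sin(y) + cos(2*y) + 2)/(sin(y) - 5)^4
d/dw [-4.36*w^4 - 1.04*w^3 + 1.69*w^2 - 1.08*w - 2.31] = -17.44*w^3 - 3.12*w^2 + 3.38*w - 1.08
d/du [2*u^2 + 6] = 4*u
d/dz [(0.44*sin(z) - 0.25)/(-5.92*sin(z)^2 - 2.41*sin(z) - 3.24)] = (2.6048*sin(z)^2 - 2.96*sin(z) - 2.0281)*cos(z)/(35.0464*sin(z)^4 + 28.5344*sin(z)^3 + 44.1697*sin(z)^2 + 15.6168*sin(z) + 10.4976)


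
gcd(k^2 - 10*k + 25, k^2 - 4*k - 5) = k - 5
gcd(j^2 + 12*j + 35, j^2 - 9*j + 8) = 1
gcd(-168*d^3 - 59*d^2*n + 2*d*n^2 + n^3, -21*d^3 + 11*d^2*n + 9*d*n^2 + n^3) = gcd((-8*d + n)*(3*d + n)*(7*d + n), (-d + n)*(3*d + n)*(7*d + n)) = 21*d^2 + 10*d*n + n^2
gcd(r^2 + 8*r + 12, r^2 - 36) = r + 6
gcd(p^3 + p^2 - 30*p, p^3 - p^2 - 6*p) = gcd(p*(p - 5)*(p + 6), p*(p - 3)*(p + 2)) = p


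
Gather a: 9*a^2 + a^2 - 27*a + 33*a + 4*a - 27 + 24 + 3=10*a^2 + 10*a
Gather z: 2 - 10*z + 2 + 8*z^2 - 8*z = 8*z^2 - 18*z + 4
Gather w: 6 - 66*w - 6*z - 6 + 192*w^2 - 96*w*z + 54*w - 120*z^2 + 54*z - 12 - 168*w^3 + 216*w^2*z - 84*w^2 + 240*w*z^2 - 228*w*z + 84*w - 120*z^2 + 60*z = -168*w^3 + w^2*(216*z + 108) + w*(240*z^2 - 324*z + 72) - 240*z^2 + 108*z - 12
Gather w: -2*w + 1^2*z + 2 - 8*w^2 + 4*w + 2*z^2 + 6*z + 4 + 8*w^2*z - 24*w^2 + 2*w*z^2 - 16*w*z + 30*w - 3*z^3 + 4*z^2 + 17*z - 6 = w^2*(8*z - 32) + w*(2*z^2 - 16*z + 32) - 3*z^3 + 6*z^2 + 24*z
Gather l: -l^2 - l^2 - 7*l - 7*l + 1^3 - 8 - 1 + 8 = -2*l^2 - 14*l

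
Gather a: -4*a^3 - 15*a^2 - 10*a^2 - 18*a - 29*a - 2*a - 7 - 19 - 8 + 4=-4*a^3 - 25*a^2 - 49*a - 30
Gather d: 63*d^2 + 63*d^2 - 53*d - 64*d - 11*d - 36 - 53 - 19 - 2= 126*d^2 - 128*d - 110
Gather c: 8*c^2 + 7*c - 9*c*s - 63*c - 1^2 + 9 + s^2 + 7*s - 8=8*c^2 + c*(-9*s - 56) + s^2 + 7*s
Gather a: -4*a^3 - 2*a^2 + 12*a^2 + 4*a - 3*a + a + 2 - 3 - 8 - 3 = -4*a^3 + 10*a^2 + 2*a - 12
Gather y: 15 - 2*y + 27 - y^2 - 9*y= -y^2 - 11*y + 42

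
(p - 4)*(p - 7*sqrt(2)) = p^2 - 7*sqrt(2)*p - 4*p + 28*sqrt(2)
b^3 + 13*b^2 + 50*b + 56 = (b + 2)*(b + 4)*(b + 7)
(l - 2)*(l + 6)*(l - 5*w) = l^3 - 5*l^2*w + 4*l^2 - 20*l*w - 12*l + 60*w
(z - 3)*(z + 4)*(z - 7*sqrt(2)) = z^3 - 7*sqrt(2)*z^2 + z^2 - 12*z - 7*sqrt(2)*z + 84*sqrt(2)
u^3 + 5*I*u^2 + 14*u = u*(u - 2*I)*(u + 7*I)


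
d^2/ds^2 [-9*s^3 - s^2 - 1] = -54*s - 2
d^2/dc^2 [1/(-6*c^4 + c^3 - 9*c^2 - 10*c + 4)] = 2*(3*(12*c^2 - c + 3)*(6*c^4 - c^3 + 9*c^2 + 10*c - 4) - (24*c^3 - 3*c^2 + 18*c + 10)^2)/(6*c^4 - c^3 + 9*c^2 + 10*c - 4)^3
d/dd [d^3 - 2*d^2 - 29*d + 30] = 3*d^2 - 4*d - 29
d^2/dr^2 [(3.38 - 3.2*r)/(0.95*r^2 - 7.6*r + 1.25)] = (-(1.9*r - 7.6)*(3.2*r - 3.38)*(3.8*r - 15.2) + (18.24*r - 55.062)*(0.95*r^2 - 7.6*r + 1.25))/(0.95*r^2 - 7.6*r + 1.25)^3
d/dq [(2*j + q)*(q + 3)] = 2*j + 2*q + 3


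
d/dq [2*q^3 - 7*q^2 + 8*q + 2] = 6*q^2 - 14*q + 8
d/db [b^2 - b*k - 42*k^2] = 2*b - k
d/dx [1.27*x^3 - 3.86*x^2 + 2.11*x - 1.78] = 3.81*x^2 - 7.72*x + 2.11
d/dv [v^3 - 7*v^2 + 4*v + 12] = 3*v^2 - 14*v + 4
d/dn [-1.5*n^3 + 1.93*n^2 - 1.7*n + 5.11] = -4.5*n^2 + 3.86*n - 1.7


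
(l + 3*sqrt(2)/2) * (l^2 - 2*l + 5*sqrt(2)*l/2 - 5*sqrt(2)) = l^3 - 2*l^2 + 4*sqrt(2)*l^2 - 8*sqrt(2)*l + 15*l/2 - 15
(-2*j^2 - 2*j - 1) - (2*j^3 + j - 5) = -2*j^3 - 2*j^2 - 3*j + 4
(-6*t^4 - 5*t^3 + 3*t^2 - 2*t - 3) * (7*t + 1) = -42*t^5 - 41*t^4 + 16*t^3 - 11*t^2 - 23*t - 3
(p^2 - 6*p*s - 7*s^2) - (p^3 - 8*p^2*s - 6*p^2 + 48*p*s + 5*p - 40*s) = -p^3 + 8*p^2*s + 7*p^2 - 54*p*s - 5*p - 7*s^2 + 40*s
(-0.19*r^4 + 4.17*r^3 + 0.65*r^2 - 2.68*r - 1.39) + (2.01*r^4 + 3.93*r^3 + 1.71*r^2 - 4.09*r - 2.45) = 1.82*r^4 + 8.1*r^3 + 2.36*r^2 - 6.77*r - 3.84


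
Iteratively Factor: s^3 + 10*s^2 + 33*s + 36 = (s + 3)*(s^2 + 7*s + 12) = (s + 3)^2*(s + 4)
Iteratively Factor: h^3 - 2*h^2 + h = (h - 1)*(h^2 - h) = h*(h - 1)*(h - 1)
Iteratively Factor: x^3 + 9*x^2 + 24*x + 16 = (x + 4)*(x^2 + 5*x + 4) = (x + 1)*(x + 4)*(x + 4)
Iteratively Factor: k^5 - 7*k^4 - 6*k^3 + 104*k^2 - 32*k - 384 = (k - 4)*(k^4 - 3*k^3 - 18*k^2 + 32*k + 96) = (k - 4)^2*(k^3 + k^2 - 14*k - 24) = (k - 4)^2*(k + 3)*(k^2 - 2*k - 8) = (k - 4)^3*(k + 3)*(k + 2)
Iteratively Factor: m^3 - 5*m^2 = (m)*(m^2 - 5*m) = m*(m - 5)*(m)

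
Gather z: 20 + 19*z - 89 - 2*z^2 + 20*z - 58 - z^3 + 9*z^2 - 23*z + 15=-z^3 + 7*z^2 + 16*z - 112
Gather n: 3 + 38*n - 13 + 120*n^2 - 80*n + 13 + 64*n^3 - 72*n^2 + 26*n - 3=64*n^3 + 48*n^2 - 16*n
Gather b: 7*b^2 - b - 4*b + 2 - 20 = 7*b^2 - 5*b - 18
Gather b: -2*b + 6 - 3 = 3 - 2*b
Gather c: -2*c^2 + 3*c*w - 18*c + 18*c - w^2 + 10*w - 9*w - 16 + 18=-2*c^2 + 3*c*w - w^2 + w + 2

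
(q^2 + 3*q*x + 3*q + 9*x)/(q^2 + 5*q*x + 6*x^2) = (q + 3)/(q + 2*x)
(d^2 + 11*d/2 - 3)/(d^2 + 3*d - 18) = (d - 1/2)/(d - 3)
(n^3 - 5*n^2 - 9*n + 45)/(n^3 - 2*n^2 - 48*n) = (-n^3 + 5*n^2 + 9*n - 45)/(n*(-n^2 + 2*n + 48))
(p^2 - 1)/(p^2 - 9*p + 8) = (p + 1)/(p - 8)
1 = 1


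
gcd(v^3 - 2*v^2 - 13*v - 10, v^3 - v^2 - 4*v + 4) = v + 2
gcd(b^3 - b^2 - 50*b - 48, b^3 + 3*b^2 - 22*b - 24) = b^2 + 7*b + 6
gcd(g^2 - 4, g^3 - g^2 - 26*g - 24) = 1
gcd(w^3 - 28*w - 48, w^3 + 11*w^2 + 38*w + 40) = w^2 + 6*w + 8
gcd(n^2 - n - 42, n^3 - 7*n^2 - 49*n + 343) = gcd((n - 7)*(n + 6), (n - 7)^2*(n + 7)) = n - 7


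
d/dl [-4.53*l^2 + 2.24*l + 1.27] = 2.24 - 9.06*l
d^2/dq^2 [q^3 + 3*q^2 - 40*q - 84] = 6*q + 6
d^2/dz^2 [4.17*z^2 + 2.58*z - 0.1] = 8.34000000000000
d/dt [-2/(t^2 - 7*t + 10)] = 2*(2*t - 7)/(t^2 - 7*t + 10)^2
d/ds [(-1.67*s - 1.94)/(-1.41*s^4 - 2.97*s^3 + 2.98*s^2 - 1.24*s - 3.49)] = (-7.0641*s^4 - 20.8614*s^3 - 12.3088*s^2 + 11.5624*s + 3.4227)/(1.9881*s^8 + 8.3754*s^7 + 0.417300000000003*s^6 - 14.2044*s^5 + 26.0878*s^4 + 13.3402*s^3 - 19.2628*s^2 + 8.6552*s + 12.1801)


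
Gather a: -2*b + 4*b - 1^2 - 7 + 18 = 2*b + 10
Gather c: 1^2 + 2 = 3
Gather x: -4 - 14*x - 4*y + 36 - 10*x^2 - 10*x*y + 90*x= -10*x^2 + x*(76 - 10*y) - 4*y + 32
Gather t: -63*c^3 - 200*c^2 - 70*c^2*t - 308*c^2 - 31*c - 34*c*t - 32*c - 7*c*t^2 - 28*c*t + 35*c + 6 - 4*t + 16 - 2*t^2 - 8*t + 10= -63*c^3 - 508*c^2 - 28*c + t^2*(-7*c - 2) + t*(-70*c^2 - 62*c - 12) + 32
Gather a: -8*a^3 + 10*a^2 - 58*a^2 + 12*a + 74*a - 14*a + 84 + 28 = -8*a^3 - 48*a^2 + 72*a + 112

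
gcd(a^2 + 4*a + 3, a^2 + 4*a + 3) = a^2 + 4*a + 3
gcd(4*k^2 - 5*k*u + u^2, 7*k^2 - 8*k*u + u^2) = -k + u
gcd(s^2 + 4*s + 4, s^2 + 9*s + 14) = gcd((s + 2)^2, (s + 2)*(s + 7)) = s + 2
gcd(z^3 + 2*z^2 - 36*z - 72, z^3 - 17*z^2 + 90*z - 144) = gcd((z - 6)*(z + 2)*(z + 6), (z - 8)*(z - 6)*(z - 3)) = z - 6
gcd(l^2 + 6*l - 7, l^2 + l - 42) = l + 7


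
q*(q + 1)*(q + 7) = q^3 + 8*q^2 + 7*q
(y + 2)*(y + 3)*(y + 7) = y^3 + 12*y^2 + 41*y + 42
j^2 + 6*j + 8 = (j + 2)*(j + 4)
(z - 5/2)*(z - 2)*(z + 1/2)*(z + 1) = z^4 - 3*z^3 - 5*z^2/4 + 21*z/4 + 5/2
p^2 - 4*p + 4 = (p - 2)^2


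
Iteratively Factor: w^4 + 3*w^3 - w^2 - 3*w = (w + 3)*(w^3 - w) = w*(w + 3)*(w^2 - 1) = w*(w + 1)*(w + 3)*(w - 1)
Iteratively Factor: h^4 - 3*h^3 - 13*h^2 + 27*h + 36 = (h + 3)*(h^3 - 6*h^2 + 5*h + 12) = (h - 3)*(h + 3)*(h^2 - 3*h - 4) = (h - 4)*(h - 3)*(h + 3)*(h + 1)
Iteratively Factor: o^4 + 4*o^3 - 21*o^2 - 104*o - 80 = (o + 4)*(o^3 - 21*o - 20) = (o + 4)^2*(o^2 - 4*o - 5) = (o - 5)*(o + 4)^2*(o + 1)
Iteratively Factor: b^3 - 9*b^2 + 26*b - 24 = (b - 3)*(b^2 - 6*b + 8) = (b - 4)*(b - 3)*(b - 2)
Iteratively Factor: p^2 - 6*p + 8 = (p - 4)*(p - 2)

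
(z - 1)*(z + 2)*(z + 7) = z^3 + 8*z^2 + 5*z - 14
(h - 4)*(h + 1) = h^2 - 3*h - 4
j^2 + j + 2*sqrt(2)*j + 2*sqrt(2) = (j + 1)*(j + 2*sqrt(2))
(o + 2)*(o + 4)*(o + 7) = o^3 + 13*o^2 + 50*o + 56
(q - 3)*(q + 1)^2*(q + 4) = q^4 + 3*q^3 - 9*q^2 - 23*q - 12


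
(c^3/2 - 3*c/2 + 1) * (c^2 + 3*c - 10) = c^5/2 + 3*c^4/2 - 13*c^3/2 - 7*c^2/2 + 18*c - 10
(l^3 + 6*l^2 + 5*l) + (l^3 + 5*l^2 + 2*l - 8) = 2*l^3 + 11*l^2 + 7*l - 8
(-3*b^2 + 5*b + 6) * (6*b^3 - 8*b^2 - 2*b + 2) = -18*b^5 + 54*b^4 + 2*b^3 - 64*b^2 - 2*b + 12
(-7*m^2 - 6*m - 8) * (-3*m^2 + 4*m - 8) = 21*m^4 - 10*m^3 + 56*m^2 + 16*m + 64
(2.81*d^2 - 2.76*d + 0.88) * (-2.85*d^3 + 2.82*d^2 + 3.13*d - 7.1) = -8.0085*d^5 + 15.7902*d^4 - 1.4959*d^3 - 26.1082*d^2 + 22.3504*d - 6.248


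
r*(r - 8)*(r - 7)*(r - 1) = r^4 - 16*r^3 + 71*r^2 - 56*r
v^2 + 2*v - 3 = (v - 1)*(v + 3)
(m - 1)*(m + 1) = m^2 - 1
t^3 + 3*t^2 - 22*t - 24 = (t - 4)*(t + 1)*(t + 6)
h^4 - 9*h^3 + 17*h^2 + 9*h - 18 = (h - 6)*(h - 3)*(h - 1)*(h + 1)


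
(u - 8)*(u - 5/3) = u^2 - 29*u/3 + 40/3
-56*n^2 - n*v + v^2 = (-8*n + v)*(7*n + v)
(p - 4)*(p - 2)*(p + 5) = p^3 - p^2 - 22*p + 40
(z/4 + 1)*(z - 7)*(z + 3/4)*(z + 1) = z^4/4 - 5*z^3/16 - 65*z^2/8 - 205*z/16 - 21/4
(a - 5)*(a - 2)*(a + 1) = a^3 - 6*a^2 + 3*a + 10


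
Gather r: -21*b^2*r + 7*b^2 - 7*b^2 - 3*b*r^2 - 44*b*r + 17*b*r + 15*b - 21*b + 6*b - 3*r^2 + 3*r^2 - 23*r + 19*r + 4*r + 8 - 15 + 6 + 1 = -3*b*r^2 + r*(-21*b^2 - 27*b)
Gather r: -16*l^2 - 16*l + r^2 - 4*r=-16*l^2 - 16*l + r^2 - 4*r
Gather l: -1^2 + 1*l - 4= l - 5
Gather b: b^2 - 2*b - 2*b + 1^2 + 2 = b^2 - 4*b + 3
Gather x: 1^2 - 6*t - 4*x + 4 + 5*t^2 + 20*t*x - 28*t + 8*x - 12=5*t^2 - 34*t + x*(20*t + 4) - 7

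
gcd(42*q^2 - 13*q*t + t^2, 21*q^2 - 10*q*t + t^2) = 7*q - t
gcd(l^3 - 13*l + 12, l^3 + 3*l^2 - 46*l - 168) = l + 4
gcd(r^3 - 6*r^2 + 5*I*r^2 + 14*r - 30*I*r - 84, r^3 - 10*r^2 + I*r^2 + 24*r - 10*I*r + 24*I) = r - 6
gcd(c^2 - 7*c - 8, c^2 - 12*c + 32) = c - 8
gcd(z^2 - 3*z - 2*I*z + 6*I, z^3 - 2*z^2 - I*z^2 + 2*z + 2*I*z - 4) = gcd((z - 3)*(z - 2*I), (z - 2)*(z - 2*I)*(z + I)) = z - 2*I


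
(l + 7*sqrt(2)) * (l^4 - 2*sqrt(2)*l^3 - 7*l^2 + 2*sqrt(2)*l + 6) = l^5 + 5*sqrt(2)*l^4 - 35*l^3 - 47*sqrt(2)*l^2 + 34*l + 42*sqrt(2)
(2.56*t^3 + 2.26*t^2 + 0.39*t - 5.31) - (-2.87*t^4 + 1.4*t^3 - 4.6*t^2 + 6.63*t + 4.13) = 2.87*t^4 + 1.16*t^3 + 6.86*t^2 - 6.24*t - 9.44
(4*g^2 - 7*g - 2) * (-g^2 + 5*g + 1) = -4*g^4 + 27*g^3 - 29*g^2 - 17*g - 2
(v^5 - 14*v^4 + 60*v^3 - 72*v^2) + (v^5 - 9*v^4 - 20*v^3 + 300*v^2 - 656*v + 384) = 2*v^5 - 23*v^4 + 40*v^3 + 228*v^2 - 656*v + 384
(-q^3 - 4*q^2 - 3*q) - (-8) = -q^3 - 4*q^2 - 3*q + 8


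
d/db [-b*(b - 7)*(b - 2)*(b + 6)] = -4*b^3 + 9*b^2 + 80*b - 84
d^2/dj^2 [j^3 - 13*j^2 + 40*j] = 6*j - 26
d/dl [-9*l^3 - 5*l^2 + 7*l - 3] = -27*l^2 - 10*l + 7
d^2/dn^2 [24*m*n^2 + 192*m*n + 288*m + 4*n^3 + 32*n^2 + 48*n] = 48*m + 24*n + 64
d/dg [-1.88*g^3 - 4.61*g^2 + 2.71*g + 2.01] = -5.64*g^2 - 9.22*g + 2.71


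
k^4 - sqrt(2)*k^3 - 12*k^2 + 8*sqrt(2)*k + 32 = (k - 2*sqrt(2))^2*(k + sqrt(2))*(k + 2*sqrt(2))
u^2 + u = u*(u + 1)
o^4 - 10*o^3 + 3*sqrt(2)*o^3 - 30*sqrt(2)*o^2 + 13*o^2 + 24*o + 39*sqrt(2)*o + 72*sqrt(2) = (o - 8)*(o - 3)*(o + 1)*(o + 3*sqrt(2))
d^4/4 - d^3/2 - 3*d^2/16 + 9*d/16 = d*(d/4 + 1/4)*(d - 3/2)^2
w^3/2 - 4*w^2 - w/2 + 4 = (w/2 + 1/2)*(w - 8)*(w - 1)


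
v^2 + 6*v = v*(v + 6)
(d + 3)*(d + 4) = d^2 + 7*d + 12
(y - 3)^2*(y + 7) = y^3 + y^2 - 33*y + 63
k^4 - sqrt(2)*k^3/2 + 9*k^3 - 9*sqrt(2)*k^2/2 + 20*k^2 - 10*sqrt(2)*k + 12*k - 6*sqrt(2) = (k + 1)*(k + 2)*(k + 6)*(k - sqrt(2)/2)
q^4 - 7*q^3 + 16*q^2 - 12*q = q*(q - 3)*(q - 2)^2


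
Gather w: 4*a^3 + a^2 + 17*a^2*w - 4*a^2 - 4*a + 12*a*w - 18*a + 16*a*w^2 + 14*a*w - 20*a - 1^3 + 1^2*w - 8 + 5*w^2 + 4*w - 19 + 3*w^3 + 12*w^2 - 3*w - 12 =4*a^3 - 3*a^2 - 42*a + 3*w^3 + w^2*(16*a + 17) + w*(17*a^2 + 26*a + 2) - 40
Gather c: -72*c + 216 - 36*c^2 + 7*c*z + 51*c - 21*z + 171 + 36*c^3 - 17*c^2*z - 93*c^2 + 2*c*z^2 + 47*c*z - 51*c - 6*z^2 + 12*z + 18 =36*c^3 + c^2*(-17*z - 129) + c*(2*z^2 + 54*z - 72) - 6*z^2 - 9*z + 405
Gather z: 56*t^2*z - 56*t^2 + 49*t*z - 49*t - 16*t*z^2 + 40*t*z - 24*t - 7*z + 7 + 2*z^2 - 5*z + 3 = -56*t^2 - 73*t + z^2*(2 - 16*t) + z*(56*t^2 + 89*t - 12) + 10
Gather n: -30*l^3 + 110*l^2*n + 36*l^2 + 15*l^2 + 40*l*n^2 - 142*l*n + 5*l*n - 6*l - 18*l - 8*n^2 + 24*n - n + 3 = -30*l^3 + 51*l^2 - 24*l + n^2*(40*l - 8) + n*(110*l^2 - 137*l + 23) + 3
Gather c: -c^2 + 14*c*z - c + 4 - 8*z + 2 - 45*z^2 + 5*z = -c^2 + c*(14*z - 1) - 45*z^2 - 3*z + 6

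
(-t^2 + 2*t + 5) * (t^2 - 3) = -t^4 + 2*t^3 + 8*t^2 - 6*t - 15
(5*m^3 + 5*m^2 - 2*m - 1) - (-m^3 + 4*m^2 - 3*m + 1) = 6*m^3 + m^2 + m - 2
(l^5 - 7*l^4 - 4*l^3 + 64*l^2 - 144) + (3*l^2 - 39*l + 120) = l^5 - 7*l^4 - 4*l^3 + 67*l^2 - 39*l - 24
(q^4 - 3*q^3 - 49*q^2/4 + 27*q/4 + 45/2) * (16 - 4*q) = -4*q^5 + 28*q^4 + q^3 - 223*q^2 + 18*q + 360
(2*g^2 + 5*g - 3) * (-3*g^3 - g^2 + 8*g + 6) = -6*g^5 - 17*g^4 + 20*g^3 + 55*g^2 + 6*g - 18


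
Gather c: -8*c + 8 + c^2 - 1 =c^2 - 8*c + 7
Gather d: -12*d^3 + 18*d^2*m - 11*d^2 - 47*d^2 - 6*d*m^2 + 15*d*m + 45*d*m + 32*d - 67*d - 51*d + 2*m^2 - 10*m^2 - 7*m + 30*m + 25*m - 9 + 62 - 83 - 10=-12*d^3 + d^2*(18*m - 58) + d*(-6*m^2 + 60*m - 86) - 8*m^2 + 48*m - 40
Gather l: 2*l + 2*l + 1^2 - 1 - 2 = 4*l - 2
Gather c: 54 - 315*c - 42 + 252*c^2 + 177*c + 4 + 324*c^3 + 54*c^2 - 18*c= 324*c^3 + 306*c^2 - 156*c + 16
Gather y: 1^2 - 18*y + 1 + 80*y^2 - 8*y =80*y^2 - 26*y + 2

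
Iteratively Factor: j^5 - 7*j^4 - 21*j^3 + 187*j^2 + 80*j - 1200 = (j - 4)*(j^4 - 3*j^3 - 33*j^2 + 55*j + 300) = (j - 4)*(j + 4)*(j^3 - 7*j^2 - 5*j + 75) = (j - 5)*(j - 4)*(j + 4)*(j^2 - 2*j - 15) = (j - 5)*(j - 4)*(j + 3)*(j + 4)*(j - 5)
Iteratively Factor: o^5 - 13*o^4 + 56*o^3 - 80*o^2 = (o)*(o^4 - 13*o^3 + 56*o^2 - 80*o) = o*(o - 4)*(o^3 - 9*o^2 + 20*o) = o^2*(o - 4)*(o^2 - 9*o + 20) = o^2*(o - 5)*(o - 4)*(o - 4)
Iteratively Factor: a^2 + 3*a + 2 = (a + 2)*(a + 1)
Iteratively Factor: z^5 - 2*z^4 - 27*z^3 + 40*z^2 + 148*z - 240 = (z - 2)*(z^4 - 27*z^2 - 14*z + 120) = (z - 2)*(z + 4)*(z^3 - 4*z^2 - 11*z + 30) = (z - 5)*(z - 2)*(z + 4)*(z^2 + z - 6) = (z - 5)*(z - 2)*(z + 3)*(z + 4)*(z - 2)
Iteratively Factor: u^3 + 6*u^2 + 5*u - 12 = (u + 3)*(u^2 + 3*u - 4) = (u + 3)*(u + 4)*(u - 1)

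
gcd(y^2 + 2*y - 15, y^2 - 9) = y - 3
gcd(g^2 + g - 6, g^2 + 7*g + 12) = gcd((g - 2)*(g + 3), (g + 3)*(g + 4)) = g + 3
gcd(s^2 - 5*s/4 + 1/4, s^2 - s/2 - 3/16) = 1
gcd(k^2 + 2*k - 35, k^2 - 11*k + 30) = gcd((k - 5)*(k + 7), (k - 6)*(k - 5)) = k - 5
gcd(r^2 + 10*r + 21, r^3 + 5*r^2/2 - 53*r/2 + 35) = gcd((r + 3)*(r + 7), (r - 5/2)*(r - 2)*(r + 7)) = r + 7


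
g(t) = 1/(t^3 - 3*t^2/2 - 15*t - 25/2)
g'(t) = (-3*t^2 + 3*t + 15)/(t^3 - 3*t^2/2 - 15*t - 25/2)^2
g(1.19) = -0.03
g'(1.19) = 0.02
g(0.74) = -0.04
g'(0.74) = 0.03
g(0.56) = -0.05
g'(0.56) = 0.04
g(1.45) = -0.03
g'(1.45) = 0.01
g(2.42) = -0.02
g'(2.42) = 0.00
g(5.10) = 0.22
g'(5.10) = -2.22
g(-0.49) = -0.18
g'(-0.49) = 0.40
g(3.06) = -0.02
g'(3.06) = -0.00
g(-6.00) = -0.00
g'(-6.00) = 0.00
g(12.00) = 0.00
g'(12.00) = 0.00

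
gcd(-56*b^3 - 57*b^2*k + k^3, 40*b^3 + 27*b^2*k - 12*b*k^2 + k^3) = 8*b^2 + 7*b*k - k^2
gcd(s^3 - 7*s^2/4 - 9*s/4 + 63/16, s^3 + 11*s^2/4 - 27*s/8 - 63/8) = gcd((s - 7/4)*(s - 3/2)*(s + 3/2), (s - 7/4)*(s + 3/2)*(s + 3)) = s^2 - s/4 - 21/8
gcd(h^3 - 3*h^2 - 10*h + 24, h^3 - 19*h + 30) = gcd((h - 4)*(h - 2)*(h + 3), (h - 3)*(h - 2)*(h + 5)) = h - 2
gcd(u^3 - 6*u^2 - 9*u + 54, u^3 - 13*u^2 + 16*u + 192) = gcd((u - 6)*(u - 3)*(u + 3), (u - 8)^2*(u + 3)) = u + 3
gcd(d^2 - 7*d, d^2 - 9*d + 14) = d - 7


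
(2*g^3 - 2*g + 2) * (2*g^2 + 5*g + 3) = 4*g^5 + 10*g^4 + 2*g^3 - 6*g^2 + 4*g + 6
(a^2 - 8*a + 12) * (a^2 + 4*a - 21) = a^4 - 4*a^3 - 41*a^2 + 216*a - 252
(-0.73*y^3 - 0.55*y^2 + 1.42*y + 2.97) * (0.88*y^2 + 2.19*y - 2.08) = -0.6424*y^5 - 2.0827*y^4 + 1.5635*y^3 + 6.8674*y^2 + 3.5507*y - 6.1776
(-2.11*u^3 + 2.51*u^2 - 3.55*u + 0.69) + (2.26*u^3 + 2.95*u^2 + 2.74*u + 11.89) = 0.15*u^3 + 5.46*u^2 - 0.81*u + 12.58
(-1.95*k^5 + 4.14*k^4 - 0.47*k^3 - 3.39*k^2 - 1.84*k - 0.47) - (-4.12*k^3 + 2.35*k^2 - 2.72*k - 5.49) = -1.95*k^5 + 4.14*k^4 + 3.65*k^3 - 5.74*k^2 + 0.88*k + 5.02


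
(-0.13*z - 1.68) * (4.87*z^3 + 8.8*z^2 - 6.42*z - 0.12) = -0.6331*z^4 - 9.3256*z^3 - 13.9494*z^2 + 10.8012*z + 0.2016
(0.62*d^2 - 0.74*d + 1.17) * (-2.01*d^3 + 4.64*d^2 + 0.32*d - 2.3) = -1.2462*d^5 + 4.3642*d^4 - 5.5869*d^3 + 3.766*d^2 + 2.0764*d - 2.691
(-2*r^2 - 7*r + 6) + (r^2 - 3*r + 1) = -r^2 - 10*r + 7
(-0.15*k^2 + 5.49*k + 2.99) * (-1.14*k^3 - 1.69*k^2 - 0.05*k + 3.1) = 0.171*k^5 - 6.0051*k^4 - 12.6792*k^3 - 5.7926*k^2 + 16.8695*k + 9.269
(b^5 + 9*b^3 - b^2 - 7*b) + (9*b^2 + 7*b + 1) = b^5 + 9*b^3 + 8*b^2 + 1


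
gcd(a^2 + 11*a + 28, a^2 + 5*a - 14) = a + 7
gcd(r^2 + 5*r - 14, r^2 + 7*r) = r + 7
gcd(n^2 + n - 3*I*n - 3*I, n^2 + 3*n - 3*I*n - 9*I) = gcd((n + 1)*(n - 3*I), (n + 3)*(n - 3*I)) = n - 3*I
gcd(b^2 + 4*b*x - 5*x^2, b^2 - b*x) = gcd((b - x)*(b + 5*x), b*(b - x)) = -b + x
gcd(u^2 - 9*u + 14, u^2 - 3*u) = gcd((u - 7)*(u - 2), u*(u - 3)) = 1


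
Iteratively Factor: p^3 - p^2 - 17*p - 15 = (p - 5)*(p^2 + 4*p + 3) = (p - 5)*(p + 3)*(p + 1)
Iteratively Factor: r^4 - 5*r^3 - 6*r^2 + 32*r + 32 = (r - 4)*(r^3 - r^2 - 10*r - 8) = (r - 4)^2*(r^2 + 3*r + 2) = (r - 4)^2*(r + 1)*(r + 2)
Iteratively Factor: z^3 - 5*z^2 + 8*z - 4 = (z - 2)*(z^2 - 3*z + 2) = (z - 2)^2*(z - 1)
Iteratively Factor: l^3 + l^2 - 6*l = (l + 3)*(l^2 - 2*l) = (l - 2)*(l + 3)*(l)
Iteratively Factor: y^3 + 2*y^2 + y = (y + 1)*(y^2 + y) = y*(y + 1)*(y + 1)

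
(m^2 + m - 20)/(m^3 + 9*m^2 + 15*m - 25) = (m - 4)/(m^2 + 4*m - 5)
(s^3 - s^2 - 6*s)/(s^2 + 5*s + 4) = s*(s^2 - s - 6)/(s^2 + 5*s + 4)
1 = 1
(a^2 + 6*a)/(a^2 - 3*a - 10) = a*(a + 6)/(a^2 - 3*a - 10)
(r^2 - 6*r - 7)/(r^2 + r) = (r - 7)/r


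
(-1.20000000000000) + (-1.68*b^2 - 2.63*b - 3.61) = -1.68*b^2 - 2.63*b - 4.81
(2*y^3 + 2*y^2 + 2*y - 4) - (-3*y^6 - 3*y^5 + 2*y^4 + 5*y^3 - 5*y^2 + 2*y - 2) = 3*y^6 + 3*y^5 - 2*y^4 - 3*y^3 + 7*y^2 - 2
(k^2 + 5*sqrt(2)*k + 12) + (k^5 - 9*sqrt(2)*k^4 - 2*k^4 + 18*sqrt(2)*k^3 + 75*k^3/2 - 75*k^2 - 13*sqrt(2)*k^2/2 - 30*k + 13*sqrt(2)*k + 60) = k^5 - 9*sqrt(2)*k^4 - 2*k^4 + 18*sqrt(2)*k^3 + 75*k^3/2 - 74*k^2 - 13*sqrt(2)*k^2/2 - 30*k + 18*sqrt(2)*k + 72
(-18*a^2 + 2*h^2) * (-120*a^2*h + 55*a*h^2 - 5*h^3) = 2160*a^4*h - 990*a^3*h^2 - 150*a^2*h^3 + 110*a*h^4 - 10*h^5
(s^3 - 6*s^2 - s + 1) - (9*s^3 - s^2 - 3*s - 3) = -8*s^3 - 5*s^2 + 2*s + 4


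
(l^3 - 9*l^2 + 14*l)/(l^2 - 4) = l*(l - 7)/(l + 2)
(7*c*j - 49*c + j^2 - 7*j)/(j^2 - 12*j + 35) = (7*c + j)/(j - 5)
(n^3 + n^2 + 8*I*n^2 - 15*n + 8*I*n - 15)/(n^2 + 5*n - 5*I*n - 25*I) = (n^3 + n^2*(1 + 8*I) + n*(-15 + 8*I) - 15)/(n^2 + 5*n*(1 - I) - 25*I)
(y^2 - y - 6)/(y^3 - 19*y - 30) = (y - 3)/(y^2 - 2*y - 15)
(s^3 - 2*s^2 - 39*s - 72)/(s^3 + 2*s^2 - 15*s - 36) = (s - 8)/(s - 4)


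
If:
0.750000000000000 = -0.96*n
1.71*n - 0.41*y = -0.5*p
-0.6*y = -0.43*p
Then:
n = -0.78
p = 6.48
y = 4.64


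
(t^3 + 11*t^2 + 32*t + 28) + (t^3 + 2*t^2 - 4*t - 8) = 2*t^3 + 13*t^2 + 28*t + 20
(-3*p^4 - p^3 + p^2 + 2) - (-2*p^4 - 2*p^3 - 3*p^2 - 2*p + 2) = -p^4 + p^3 + 4*p^2 + 2*p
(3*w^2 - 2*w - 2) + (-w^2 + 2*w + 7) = 2*w^2 + 5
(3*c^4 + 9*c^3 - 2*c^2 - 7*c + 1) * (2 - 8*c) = -24*c^5 - 66*c^4 + 34*c^3 + 52*c^2 - 22*c + 2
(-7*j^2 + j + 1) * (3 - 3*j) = 21*j^3 - 24*j^2 + 3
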